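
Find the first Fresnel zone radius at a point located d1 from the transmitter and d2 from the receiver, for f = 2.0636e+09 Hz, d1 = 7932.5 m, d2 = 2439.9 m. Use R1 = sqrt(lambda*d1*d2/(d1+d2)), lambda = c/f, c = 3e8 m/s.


lambda = c / f = 3.0000e+08 / 2.0636e+09 = 0.1453770 m
R1 = sqrt(0.1453770 * 7932.5 * 2439.9 / (7932.5 + 2439.9)) = 16.47 m

16.47 m


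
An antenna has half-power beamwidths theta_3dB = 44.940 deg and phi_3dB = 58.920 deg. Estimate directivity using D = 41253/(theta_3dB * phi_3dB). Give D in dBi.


D_linear = 41253 / (44.940 * 58.920) = 15.57972
D_dBi = 10 * log10(15.57972) = 11.93 dBi

11.93 dBi


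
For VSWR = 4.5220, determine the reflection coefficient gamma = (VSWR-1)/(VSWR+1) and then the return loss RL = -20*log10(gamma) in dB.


gamma = (4.5220 - 1) / (4.5220 + 1) = 0.6378124
RL = -20 * log10(0.6378124) = 3.906 dB

3.906 dB


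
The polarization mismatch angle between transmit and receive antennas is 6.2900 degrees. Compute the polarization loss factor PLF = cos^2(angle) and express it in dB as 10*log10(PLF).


PLF_linear = cos^2(6.2900 deg) = 0.9879964
PLF_dB = 10 * log10(0.9879964) = -0.05245 dB

-0.05245 dB


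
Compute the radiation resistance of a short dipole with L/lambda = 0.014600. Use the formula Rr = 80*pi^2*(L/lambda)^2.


Rr = 80 * pi^2 * (0.014600)^2 = 80 * 9.869604 * 2.131600e-04 = 0.1683 ohm

0.1683 ohm


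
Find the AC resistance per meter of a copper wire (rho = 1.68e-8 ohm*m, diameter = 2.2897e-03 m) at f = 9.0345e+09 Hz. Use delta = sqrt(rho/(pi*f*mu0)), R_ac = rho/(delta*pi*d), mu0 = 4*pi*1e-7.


delta = sqrt(1.68e-8 / (pi * 9.0345e+09 * 4*pi*1e-7)) = 6.863138e-07 m
R_ac = 1.68e-8 / (6.863138e-07 * pi * 2.2897e-03) = 3.403 ohm/m

3.403 ohm/m


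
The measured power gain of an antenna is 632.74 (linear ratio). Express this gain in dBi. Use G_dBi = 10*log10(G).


G_dBi = 10 * log10(632.74) = 28.01 dBi

28.01 dBi


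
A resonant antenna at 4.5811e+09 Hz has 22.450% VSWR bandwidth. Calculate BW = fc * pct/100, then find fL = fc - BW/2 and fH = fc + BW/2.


BW = 4.5811e+09 * 22.450/100 = 1.028457e+09 Hz
fL = 4.5811e+09 - 1.028457e+09/2 = 4.067e+09 Hz
fH = 4.5811e+09 + 1.028457e+09/2 = 5.095e+09 Hz

BW=1.028e+09 Hz, fL=4.067e+09 Hz, fH=5.095e+09 Hz


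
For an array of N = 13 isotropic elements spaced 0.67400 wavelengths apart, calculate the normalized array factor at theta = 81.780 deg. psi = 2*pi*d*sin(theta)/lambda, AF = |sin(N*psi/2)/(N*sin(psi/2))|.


psi = 2*pi*0.67400*sin(81.780 deg) = 4.191359 rad
AF = |sin(13*4.191359/2) / (13*sin(4.191359/2))| = 0.07623

0.07623


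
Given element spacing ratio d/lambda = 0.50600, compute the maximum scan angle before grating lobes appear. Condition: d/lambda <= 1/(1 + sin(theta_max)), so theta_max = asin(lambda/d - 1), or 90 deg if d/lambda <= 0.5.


lambda/d - 1 = 1/0.50600 - 1 = 0.9762846
theta_max = asin(0.9762846) = 77.50 deg

77.50 deg


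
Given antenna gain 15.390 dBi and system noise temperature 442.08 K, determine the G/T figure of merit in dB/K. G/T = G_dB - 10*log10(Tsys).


G/T = 15.390 - 10*log10(442.08) = 15.390 - 26.45501 = -11.07 dB/K

-11.07 dB/K


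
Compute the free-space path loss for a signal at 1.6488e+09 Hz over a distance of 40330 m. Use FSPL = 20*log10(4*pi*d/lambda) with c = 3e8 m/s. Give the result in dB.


lambda = c / f = 3.0000e+08 / 1.6488e+09 = 0.1819505 m
FSPL = 20 * log10(4*pi*40330/0.1819505) = 128.9 dB

128.9 dB


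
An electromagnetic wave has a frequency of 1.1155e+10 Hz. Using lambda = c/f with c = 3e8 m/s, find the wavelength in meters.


lambda = c / f = 3.0000e+08 / 1.1155e+10 = 0.02689 m

0.02689 m


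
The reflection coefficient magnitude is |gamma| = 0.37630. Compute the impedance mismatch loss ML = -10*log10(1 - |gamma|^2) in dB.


ML = -10 * log10(1 - 0.37630^2) = -10 * log10(0.85839831) = 0.6631 dB

0.6631 dB


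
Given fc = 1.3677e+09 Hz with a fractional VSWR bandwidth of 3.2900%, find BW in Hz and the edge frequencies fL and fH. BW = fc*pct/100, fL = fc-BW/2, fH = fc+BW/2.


BW = 1.3677e+09 * 3.2900/100 = 4.499733e+07 Hz
fL = 1.3677e+09 - 4.499733e+07/2 = 1.345e+09 Hz
fH = 1.3677e+09 + 4.499733e+07/2 = 1.390e+09 Hz

BW=4.500e+07 Hz, fL=1.345e+09 Hz, fH=1.390e+09 Hz


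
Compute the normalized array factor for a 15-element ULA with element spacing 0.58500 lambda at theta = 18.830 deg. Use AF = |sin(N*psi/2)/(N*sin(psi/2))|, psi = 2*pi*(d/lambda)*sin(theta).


psi = 2*pi*0.58500*sin(18.830 deg) = 1.186362 rad
AF = |sin(15*1.186362/2) / (15*sin(1.186362/2))| = 0.05999

0.05999


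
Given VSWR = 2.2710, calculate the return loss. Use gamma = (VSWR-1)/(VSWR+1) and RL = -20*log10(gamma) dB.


gamma = (2.2710 - 1) / (2.2710 + 1) = 0.3885662
RL = -20 * log10(0.3885662) = 8.211 dB

8.211 dB


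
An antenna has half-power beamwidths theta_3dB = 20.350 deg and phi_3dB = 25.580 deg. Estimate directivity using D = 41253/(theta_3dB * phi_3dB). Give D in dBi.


D_linear = 41253 / (20.350 * 25.580) = 79.24841
D_dBi = 10 * log10(79.24841) = 18.99 dBi

18.99 dBi


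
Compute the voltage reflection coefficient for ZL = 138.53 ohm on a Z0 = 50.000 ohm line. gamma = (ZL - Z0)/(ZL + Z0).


gamma = (138.53 - 50.000) / (138.53 + 50.000) = 0.4696

0.4696


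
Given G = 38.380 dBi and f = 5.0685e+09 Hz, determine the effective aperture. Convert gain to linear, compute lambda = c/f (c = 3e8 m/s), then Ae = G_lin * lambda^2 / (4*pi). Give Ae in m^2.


lambda = c / f = 3.0000e+08 / 5.0685e+09 = 0.05918911 m
G_linear = 10^(38.380/10) = 6886.523
Ae = G_linear * lambda^2 / (4*pi) = 6886.523 * 0.05918911^2 / (4*pi) = 1.920 m^2

1.920 m^2


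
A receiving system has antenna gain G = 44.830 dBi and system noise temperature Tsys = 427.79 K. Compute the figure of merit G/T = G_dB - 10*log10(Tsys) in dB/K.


G/T = 44.830 - 10*log10(427.79) = 44.830 - 26.31231 = 18.52 dB/K

18.52 dB/K


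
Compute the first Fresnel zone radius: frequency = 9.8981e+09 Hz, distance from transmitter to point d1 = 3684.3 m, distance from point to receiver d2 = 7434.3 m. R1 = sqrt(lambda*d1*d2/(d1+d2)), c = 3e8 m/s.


lambda = c / f = 3.0000e+08 / 9.8981e+09 = 0.03030885 m
R1 = sqrt(0.03030885 * 3684.3 * 7434.3 / (3684.3 + 7434.3)) = 8.641 m

8.641 m


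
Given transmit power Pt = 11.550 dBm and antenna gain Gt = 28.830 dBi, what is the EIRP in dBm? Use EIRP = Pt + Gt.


EIRP = Pt + Gt = 11.550 + 28.830 = 40.38 dBm

40.38 dBm


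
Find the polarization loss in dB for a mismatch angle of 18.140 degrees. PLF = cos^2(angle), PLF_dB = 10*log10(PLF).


PLF_linear = cos^2(18.140 deg) = 0.9030674
PLF_dB = 10 * log10(0.9030674) = -0.4428 dB

-0.4428 dB


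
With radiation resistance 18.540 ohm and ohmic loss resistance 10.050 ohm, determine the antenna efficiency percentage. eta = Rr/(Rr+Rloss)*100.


eta = 18.540 / (18.540 + 10.050) * 100 = 64.85%

64.85%


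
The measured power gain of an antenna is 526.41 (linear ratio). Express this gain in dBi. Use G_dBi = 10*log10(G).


G_dBi = 10 * log10(526.41) = 27.21 dBi

27.21 dBi


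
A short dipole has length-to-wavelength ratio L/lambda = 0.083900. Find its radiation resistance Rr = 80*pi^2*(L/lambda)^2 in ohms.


Rr = 80 * pi^2 * (0.083900)^2 = 80 * 9.869604 * 7.039210e-03 = 5.558 ohm

5.558 ohm


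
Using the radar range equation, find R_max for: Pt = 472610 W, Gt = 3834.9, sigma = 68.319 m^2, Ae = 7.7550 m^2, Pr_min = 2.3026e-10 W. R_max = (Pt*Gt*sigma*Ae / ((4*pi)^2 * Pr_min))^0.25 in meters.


R^4 = 472610*3834.9*68.319*7.7550 / ((4*pi)^2 * 2.3026e-10) = 2.640840e+19
R_max = 2.640840e+19^0.25 = 71686 m

71686 m


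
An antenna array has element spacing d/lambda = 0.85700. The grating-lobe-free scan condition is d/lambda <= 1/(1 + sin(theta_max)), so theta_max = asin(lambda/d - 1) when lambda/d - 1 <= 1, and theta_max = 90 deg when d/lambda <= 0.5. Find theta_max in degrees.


lambda/d - 1 = 1/0.85700 - 1 = 0.1668611
theta_max = asin(0.1668611) = 9.605 deg

9.605 deg


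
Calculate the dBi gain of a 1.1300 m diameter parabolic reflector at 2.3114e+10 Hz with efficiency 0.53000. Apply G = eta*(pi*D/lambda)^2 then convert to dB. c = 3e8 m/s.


lambda = c / f = 3.0000e+08 / 2.3114e+10 = 0.01297915 m
G_linear = 0.53000 * (pi * 1.1300 / 0.01297915)^2 = 39649.71
G_dBi = 10 * log10(39649.71) = 45.98 dBi

45.98 dBi


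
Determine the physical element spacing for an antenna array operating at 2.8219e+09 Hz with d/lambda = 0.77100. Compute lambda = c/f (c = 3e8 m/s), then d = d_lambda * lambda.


lambda = c / f = 3.0000e+08 / 2.8219e+09 = 0.1063114 m
d = 0.77100 * 0.1063114 = 0.08197 m

0.08197 m


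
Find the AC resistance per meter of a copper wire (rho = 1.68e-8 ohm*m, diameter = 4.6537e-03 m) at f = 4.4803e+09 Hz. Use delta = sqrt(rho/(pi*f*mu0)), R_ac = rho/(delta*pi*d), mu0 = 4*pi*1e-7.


delta = sqrt(1.68e-8 / (pi * 4.4803e+09 * 4*pi*1e-7)) = 9.745884e-07 m
R_ac = 1.68e-8 / (9.745884e-07 * pi * 4.6537e-03) = 1.179 ohm/m

1.179 ohm/m


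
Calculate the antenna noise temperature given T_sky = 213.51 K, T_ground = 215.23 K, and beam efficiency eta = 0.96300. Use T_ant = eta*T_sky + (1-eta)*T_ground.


T_ant = 0.96300 * 213.51 + (1 - 0.96300) * 215.23 = 213.6 K

213.6 K


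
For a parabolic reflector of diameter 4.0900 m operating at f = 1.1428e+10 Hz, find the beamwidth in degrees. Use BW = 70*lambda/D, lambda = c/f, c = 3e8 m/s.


lambda = c / f = 3.0000e+08 / 1.1428e+10 = 0.02625131 m
BW = 70 * 0.02625131 / 4.0900 = 0.4493 deg

0.4493 deg


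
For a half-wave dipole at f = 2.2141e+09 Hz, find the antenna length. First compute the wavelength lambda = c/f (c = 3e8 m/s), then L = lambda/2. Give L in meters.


lambda = c / f = 3.0000e+08 / 2.2141e+09 = 0.1354952 m
L = lambda / 2 = 0.1354952 / 2 = 0.06775 m

0.06775 m


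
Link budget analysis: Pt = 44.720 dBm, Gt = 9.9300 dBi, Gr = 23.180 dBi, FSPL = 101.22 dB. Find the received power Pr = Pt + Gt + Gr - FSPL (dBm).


Pr = 44.720 + 9.9300 + 23.180 - 101.22 = -23.39 dBm

-23.39 dBm


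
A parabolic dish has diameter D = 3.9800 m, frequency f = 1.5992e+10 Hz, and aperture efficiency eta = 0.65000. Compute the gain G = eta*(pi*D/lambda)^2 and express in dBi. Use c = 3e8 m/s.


lambda = c / f = 3.0000e+08 / 1.5992e+10 = 0.01875938 m
G_linear = 0.65000 * (pi * 3.9800 / 0.01875938)^2 = 288763.5
G_dBi = 10 * log10(288763.5) = 54.61 dBi

54.61 dBi


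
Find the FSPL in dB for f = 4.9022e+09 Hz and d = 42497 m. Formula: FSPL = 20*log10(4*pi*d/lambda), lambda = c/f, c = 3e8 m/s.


lambda = c / f = 3.0000e+08 / 4.9022e+09 = 0.06119701 m
FSPL = 20 * log10(4*pi*42497/0.06119701) = 138.8 dB

138.8 dB


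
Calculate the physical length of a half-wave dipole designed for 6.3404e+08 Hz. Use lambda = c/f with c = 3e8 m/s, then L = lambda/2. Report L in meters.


lambda = c / f = 3.0000e+08 / 6.3404e+08 = 0.4731563 m
L = lambda / 2 = 0.4731563 / 2 = 0.2366 m

0.2366 m


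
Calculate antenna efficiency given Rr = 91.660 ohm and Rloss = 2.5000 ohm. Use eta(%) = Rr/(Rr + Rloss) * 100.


eta = 91.660 / (91.660 + 2.5000) * 100 = 97.34%

97.34%


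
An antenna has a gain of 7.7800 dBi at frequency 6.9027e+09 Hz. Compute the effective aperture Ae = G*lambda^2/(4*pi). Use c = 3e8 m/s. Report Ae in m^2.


lambda = c / f = 3.0000e+08 / 6.9027e+09 = 0.04346125 m
G_linear = 10^(7.7800/10) = 5.997911
Ae = G_linear * lambda^2 / (4*pi) = 5.997911 * 0.04346125^2 / (4*pi) = 9.016e-04 m^2

9.016e-04 m^2


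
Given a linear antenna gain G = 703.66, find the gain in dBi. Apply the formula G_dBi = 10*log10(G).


G_dBi = 10 * log10(703.66) = 28.47 dBi

28.47 dBi


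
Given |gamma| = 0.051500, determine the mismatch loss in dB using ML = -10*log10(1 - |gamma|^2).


ML = -10 * log10(1 - 0.051500^2) = -10 * log10(0.99734775) = 0.01153 dB

0.01153 dB


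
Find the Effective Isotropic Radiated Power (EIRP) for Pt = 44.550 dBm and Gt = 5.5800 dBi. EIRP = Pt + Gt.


EIRP = Pt + Gt = 44.550 + 5.5800 = 50.13 dBm

50.13 dBm


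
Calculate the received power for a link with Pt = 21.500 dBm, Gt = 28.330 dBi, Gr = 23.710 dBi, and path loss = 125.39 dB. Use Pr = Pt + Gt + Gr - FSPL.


Pr = 21.500 + 28.330 + 23.710 - 125.39 = -51.85 dBm

-51.85 dBm


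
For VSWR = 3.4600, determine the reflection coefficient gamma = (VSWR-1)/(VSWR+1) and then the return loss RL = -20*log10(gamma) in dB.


gamma = (3.4600 - 1) / (3.4600 + 1) = 0.5515695
RL = -20 * log10(0.5515695) = 5.168 dB

5.168 dB


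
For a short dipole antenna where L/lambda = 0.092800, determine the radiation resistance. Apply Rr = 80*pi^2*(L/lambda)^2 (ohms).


Rr = 80 * pi^2 * (0.092800)^2 = 80 * 9.869604 * 8.611840e-03 = 6.800 ohm

6.800 ohm


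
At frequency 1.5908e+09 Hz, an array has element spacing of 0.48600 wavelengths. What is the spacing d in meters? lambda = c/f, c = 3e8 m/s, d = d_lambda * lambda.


lambda = c / f = 3.0000e+08 / 1.5908e+09 = 0.1885844 m
d = 0.48600 * 0.1885844 = 0.09165 m

0.09165 m


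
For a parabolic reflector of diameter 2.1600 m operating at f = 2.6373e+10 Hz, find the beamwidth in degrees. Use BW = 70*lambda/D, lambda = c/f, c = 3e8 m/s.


lambda = c / f = 3.0000e+08 / 2.6373e+10 = 0.01137527 m
BW = 70 * 0.01137527 / 2.1600 = 0.3686 deg

0.3686 deg


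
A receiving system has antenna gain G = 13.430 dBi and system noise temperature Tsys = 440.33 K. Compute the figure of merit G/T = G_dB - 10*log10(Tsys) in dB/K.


G/T = 13.430 - 10*log10(440.33) = 13.430 - 26.43778 = -13.01 dB/K

-13.01 dB/K


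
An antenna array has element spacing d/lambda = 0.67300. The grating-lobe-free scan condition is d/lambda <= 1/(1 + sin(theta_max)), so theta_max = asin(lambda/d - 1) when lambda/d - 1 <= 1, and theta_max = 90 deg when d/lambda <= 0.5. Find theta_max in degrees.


lambda/d - 1 = 1/0.67300 - 1 = 0.4858841
theta_max = asin(0.4858841) = 29.07 deg

29.07 deg


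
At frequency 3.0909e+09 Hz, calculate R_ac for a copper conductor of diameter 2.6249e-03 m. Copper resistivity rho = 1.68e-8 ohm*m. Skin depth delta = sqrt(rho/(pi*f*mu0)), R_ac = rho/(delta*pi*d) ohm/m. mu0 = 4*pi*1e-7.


delta = sqrt(1.68e-8 / (pi * 3.0909e+09 * 4*pi*1e-7)) = 1.173363e-06 m
R_ac = 1.68e-8 / (1.173363e-06 * pi * 2.6249e-03) = 1.736 ohm/m

1.736 ohm/m


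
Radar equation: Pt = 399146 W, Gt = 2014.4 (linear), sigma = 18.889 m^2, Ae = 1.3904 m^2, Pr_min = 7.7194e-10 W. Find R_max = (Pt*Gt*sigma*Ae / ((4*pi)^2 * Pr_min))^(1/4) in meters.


R^4 = 399146*2014.4*18.889*1.3904 / ((4*pi)^2 * 7.7194e-10) = 1.732299e+17
R_max = 1.732299e+17^0.25 = 20401 m

20401 m


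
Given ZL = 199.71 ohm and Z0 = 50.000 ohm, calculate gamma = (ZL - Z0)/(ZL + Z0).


gamma = (199.71 - 50.000) / (199.71 + 50.000) = 0.5995

0.5995


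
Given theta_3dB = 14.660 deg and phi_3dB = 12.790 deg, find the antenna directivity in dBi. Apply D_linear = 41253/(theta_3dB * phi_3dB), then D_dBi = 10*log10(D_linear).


D_linear = 41253 / (14.660 * 12.790) = 220.0144
D_dBi = 10 * log10(220.0144) = 23.42 dBi

23.42 dBi


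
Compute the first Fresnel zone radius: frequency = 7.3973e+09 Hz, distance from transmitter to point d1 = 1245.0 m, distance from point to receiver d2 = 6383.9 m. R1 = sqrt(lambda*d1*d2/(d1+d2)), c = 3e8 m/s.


lambda = c / f = 3.0000e+08 / 7.3973e+09 = 0.04055534 m
R1 = sqrt(0.04055534 * 1245.0 * 6383.9 / (1245.0 + 6383.9)) = 6.500 m

6.500 m


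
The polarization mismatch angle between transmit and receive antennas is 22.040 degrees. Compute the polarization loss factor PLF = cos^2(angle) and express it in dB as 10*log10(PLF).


PLF_linear = cos^2(22.040 deg) = 0.8591846
PLF_dB = 10 * log10(0.8591846) = -0.6591 dB

-0.6591 dB


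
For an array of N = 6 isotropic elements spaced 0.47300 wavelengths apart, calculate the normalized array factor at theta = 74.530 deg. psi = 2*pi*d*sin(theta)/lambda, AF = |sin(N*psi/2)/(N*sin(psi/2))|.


psi = 2*pi*0.47300*sin(74.530 deg) = 2.864274 rad
AF = |sin(6*2.864274/2) / (6*sin(2.864274/2))| = 0.1244

0.1244


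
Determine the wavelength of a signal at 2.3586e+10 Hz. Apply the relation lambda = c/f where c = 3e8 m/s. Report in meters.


lambda = c / f = 3.0000e+08 / 2.3586e+10 = 0.01272 m

0.01272 m


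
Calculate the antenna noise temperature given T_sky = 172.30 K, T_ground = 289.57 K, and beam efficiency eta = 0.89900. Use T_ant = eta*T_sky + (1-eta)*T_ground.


T_ant = 0.89900 * 172.30 + (1 - 0.89900) * 289.57 = 184.1 K

184.1 K


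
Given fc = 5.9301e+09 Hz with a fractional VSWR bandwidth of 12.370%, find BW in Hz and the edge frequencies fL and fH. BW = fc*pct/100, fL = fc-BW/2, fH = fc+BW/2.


BW = 5.9301e+09 * 12.370/100 = 7.335534e+08 Hz
fL = 5.9301e+09 - 7.335534e+08/2 = 5.563e+09 Hz
fH = 5.9301e+09 + 7.335534e+08/2 = 6.297e+09 Hz

BW=7.336e+08 Hz, fL=5.563e+09 Hz, fH=6.297e+09 Hz


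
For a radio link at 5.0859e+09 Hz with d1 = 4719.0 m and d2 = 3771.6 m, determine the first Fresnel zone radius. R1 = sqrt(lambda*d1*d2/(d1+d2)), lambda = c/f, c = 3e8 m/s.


lambda = c / f = 3.0000e+08 / 5.0859e+09 = 0.05898661 m
R1 = sqrt(0.05898661 * 4719.0 * 3771.6 / (4719.0 + 3771.6)) = 11.12 m

11.12 m


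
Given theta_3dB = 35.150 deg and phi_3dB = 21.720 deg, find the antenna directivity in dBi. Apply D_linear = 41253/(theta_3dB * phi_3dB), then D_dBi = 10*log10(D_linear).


D_linear = 41253 / (35.150 * 21.720) = 54.03441
D_dBi = 10 * log10(54.03441) = 17.33 dBi

17.33 dBi


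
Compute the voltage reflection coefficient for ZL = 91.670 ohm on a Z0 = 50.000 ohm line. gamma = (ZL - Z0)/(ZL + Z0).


gamma = (91.670 - 50.000) / (91.670 + 50.000) = 0.2941

0.2941


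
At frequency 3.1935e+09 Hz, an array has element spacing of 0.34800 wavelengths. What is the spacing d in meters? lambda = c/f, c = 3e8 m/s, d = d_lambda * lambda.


lambda = c / f = 3.0000e+08 / 3.1935e+09 = 0.09394082 m
d = 0.34800 * 0.09394082 = 0.03269 m

0.03269 m


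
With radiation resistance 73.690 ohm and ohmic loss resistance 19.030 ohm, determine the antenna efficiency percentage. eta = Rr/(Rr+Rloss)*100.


eta = 73.690 / (73.690 + 19.030) * 100 = 79.48%

79.48%


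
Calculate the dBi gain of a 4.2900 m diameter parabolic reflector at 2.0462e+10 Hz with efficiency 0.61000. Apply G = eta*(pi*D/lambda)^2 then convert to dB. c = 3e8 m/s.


lambda = c / f = 3.0000e+08 / 2.0462e+10 = 0.01466132 m
G_linear = 0.61000 * (pi * 4.2900 / 0.01466132)^2 = 515463.6
G_dBi = 10 * log10(515463.6) = 57.12 dBi

57.12 dBi


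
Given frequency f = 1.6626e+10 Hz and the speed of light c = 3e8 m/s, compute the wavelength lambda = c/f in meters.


lambda = c / f = 3.0000e+08 / 1.6626e+10 = 0.01804 m

0.01804 m


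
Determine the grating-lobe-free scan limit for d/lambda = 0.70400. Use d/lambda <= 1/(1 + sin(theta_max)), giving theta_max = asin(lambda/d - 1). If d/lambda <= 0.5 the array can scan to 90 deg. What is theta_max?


lambda/d - 1 = 1/0.70400 - 1 = 0.4204545
theta_max = asin(0.4204545) = 24.86 deg

24.86 deg


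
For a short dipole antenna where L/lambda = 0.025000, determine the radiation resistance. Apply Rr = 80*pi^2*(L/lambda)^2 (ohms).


Rr = 80 * pi^2 * (0.025000)^2 = 80 * 9.869604 * 6.250000e-04 = 0.4935 ohm

0.4935 ohm


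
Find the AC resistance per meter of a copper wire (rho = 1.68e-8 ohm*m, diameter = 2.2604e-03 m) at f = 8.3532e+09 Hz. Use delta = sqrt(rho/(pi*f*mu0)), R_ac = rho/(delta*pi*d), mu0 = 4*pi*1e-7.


delta = sqrt(1.68e-8 / (pi * 8.3532e+09 * 4*pi*1e-7)) = 7.137536e-07 m
R_ac = 1.68e-8 / (7.137536e-07 * pi * 2.2604e-03) = 3.315 ohm/m

3.315 ohm/m


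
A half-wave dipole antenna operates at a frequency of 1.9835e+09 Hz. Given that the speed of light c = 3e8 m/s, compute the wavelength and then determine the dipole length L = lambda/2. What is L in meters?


lambda = c / f = 3.0000e+08 / 1.9835e+09 = 0.1512478 m
L = lambda / 2 = 0.1512478 / 2 = 0.07562 m

0.07562 m


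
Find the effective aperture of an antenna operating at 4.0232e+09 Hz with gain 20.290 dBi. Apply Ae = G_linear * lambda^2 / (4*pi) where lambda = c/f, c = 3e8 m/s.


lambda = c / f = 3.0000e+08 / 4.0232e+09 = 0.07456751 m
G_linear = 10^(20.290/10) = 106.9055
Ae = G_linear * lambda^2 / (4*pi) = 106.9055 * 0.07456751^2 / (4*pi) = 0.04730 m^2

0.04730 m^2


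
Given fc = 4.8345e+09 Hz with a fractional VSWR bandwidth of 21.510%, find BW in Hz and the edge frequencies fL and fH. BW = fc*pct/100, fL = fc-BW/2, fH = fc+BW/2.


BW = 4.8345e+09 * 21.510/100 = 1.039901e+09 Hz
fL = 4.8345e+09 - 1.039901e+09/2 = 4.315e+09 Hz
fH = 4.8345e+09 + 1.039901e+09/2 = 5.354e+09 Hz

BW=1.040e+09 Hz, fL=4.315e+09 Hz, fH=5.354e+09 Hz


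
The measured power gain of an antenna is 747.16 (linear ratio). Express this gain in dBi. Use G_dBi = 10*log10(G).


G_dBi = 10 * log10(747.16) = 28.73 dBi

28.73 dBi


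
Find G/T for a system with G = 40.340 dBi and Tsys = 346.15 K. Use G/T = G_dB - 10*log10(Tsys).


G/T = 40.340 - 10*log10(346.15) = 40.340 - 25.39264 = 14.95 dB/K

14.95 dB/K


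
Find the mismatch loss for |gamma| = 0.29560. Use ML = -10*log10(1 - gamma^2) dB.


ML = -10 * log10(1 - 0.29560^2) = -10 * log10(0.91262064) = 0.3971 dB

0.3971 dB


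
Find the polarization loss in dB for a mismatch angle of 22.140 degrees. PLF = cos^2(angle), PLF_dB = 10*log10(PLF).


PLF_linear = cos^2(22.140 deg) = 0.8579682
PLF_dB = 10 * log10(0.8579682) = -0.6653 dB

-0.6653 dB


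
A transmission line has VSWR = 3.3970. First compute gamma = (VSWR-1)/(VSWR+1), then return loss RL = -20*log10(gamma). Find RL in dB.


gamma = (3.3970 - 1) / (3.3970 + 1) = 0.5451444
RL = -20 * log10(0.5451444) = 5.270 dB

5.270 dB


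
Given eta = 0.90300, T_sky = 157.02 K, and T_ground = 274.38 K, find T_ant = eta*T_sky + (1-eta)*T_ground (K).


T_ant = 0.90300 * 157.02 + (1 - 0.90300) * 274.38 = 168.4 K

168.4 K


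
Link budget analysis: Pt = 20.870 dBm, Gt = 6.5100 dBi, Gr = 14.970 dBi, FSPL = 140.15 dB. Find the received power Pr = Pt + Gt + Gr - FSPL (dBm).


Pr = 20.870 + 6.5100 + 14.970 - 140.15 = -97.80 dBm

-97.80 dBm


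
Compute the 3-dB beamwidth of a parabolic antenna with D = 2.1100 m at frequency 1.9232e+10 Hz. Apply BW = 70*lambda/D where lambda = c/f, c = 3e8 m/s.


lambda = c / f = 3.0000e+08 / 1.9232e+10 = 0.01559900 m
BW = 70 * 0.01559900 / 2.1100 = 0.5175 deg

0.5175 deg


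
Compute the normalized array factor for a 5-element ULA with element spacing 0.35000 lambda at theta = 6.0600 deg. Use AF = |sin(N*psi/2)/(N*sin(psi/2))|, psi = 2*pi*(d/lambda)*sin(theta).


psi = 2*pi*0.35000*sin(6.0600 deg) = 0.2321603 rad
AF = |sin(5*0.2321603/2) / (5*sin(0.2321603/2))| = 0.9469

0.9469


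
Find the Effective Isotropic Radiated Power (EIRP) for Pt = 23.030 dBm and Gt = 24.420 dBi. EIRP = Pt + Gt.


EIRP = Pt + Gt = 23.030 + 24.420 = 47.45 dBm

47.45 dBm


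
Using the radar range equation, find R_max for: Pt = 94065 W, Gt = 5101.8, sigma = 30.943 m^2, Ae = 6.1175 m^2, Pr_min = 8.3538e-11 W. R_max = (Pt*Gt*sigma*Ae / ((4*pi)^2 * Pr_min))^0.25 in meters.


R^4 = 94065*5101.8*30.943*6.1175 / ((4*pi)^2 * 8.3538e-11) = 6.886271e+18
R_max = 6.886271e+18^0.25 = 51227 m

51227 m


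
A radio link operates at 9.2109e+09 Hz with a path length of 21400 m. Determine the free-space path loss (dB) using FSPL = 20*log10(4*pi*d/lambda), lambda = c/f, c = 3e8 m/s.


lambda = c / f = 3.0000e+08 / 9.2109e+09 = 0.03257011 m
FSPL = 20 * log10(4*pi*21400/0.03257011) = 138.3 dB

138.3 dB


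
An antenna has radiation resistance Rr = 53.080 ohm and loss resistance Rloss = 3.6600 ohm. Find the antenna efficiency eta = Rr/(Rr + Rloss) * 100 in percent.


eta = 53.080 / (53.080 + 3.6600) * 100 = 93.55%

93.55%


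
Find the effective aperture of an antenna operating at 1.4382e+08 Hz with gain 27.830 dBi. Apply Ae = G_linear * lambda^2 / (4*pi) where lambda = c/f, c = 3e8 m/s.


lambda = c / f = 3.0000e+08 / 1.4382e+08 = 2.085941 m
G_linear = 10^(27.830/10) = 606.7363
Ae = G_linear * lambda^2 / (4*pi) = 606.7363 * 2.085941^2 / (4*pi) = 210.1 m^2

210.1 m^2


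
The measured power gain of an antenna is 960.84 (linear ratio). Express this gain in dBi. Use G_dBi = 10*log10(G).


G_dBi = 10 * log10(960.84) = 29.83 dBi

29.83 dBi


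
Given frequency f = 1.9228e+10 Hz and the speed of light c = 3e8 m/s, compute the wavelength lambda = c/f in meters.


lambda = c / f = 3.0000e+08 / 1.9228e+10 = 0.01560 m

0.01560 m


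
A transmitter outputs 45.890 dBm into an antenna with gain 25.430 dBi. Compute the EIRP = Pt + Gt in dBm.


EIRP = Pt + Gt = 45.890 + 25.430 = 71.32 dBm

71.32 dBm


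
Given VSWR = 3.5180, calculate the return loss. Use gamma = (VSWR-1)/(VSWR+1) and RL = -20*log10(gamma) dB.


gamma = (3.5180 - 1) / (3.5180 + 1) = 0.5573263
RL = -20 * log10(0.5573263) = 5.078 dB

5.078 dB


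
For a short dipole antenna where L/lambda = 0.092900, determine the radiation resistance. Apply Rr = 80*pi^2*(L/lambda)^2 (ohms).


Rr = 80 * pi^2 * (0.092900)^2 = 80 * 9.869604 * 8.630410e-03 = 6.814 ohm

6.814 ohm


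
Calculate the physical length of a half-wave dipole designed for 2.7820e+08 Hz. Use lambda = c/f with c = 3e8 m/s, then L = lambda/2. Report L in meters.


lambda = c / f = 3.0000e+08 / 2.7820e+08 = 1.078361 m
L = lambda / 2 = 1.078361 / 2 = 0.5392 m

0.5392 m


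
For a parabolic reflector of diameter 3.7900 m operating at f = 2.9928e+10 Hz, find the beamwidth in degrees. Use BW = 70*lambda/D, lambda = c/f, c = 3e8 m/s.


lambda = c / f = 3.0000e+08 / 2.9928e+10 = 0.01002406 m
BW = 70 * 0.01002406 / 3.7900 = 0.1851 deg

0.1851 deg


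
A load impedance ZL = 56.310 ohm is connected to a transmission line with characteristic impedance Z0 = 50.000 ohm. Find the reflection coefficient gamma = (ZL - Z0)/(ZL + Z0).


gamma = (56.310 - 50.000) / (56.310 + 50.000) = 0.05935

0.05935


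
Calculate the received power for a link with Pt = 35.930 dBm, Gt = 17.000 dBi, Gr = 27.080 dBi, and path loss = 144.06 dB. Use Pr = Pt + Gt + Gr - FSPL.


Pr = 35.930 + 17.000 + 27.080 - 144.06 = -64.05 dBm

-64.05 dBm


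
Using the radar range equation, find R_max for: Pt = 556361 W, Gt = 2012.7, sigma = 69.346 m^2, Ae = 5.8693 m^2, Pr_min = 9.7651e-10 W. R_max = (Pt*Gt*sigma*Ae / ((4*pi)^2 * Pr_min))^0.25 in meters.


R^4 = 556361*2012.7*69.346*5.8693 / ((4*pi)^2 * 9.7651e-10) = 2.955609e+18
R_max = 2.955609e+18^0.25 = 41463 m

41463 m


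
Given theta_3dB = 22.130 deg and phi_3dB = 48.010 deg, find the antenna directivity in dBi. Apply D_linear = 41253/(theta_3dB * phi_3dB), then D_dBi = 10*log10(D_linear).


D_linear = 41253 / (22.130 * 48.010) = 38.82777
D_dBi = 10 * log10(38.82777) = 15.89 dBi

15.89 dBi


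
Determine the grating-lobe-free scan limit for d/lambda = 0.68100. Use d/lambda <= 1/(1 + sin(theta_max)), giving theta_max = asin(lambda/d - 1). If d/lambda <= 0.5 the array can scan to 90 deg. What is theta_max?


lambda/d - 1 = 1/0.68100 - 1 = 0.4684288
theta_max = asin(0.4684288) = 27.93 deg

27.93 deg


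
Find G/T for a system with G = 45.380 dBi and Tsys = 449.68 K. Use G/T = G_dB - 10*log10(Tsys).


G/T = 45.380 - 10*log10(449.68) = 45.380 - 26.52904 = 18.85 dB/K

18.85 dB/K


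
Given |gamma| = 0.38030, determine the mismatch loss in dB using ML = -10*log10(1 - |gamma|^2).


ML = -10 * log10(1 - 0.38030^2) = -10 * log10(0.85537191) = 0.6785 dB

0.6785 dB


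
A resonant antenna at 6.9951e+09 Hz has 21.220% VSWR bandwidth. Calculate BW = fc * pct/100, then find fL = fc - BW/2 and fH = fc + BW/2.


BW = 6.9951e+09 * 21.220/100 = 1.484360e+09 Hz
fL = 6.9951e+09 - 1.484360e+09/2 = 6.253e+09 Hz
fH = 6.9951e+09 + 1.484360e+09/2 = 7.737e+09 Hz

BW=1.484e+09 Hz, fL=6.253e+09 Hz, fH=7.737e+09 Hz


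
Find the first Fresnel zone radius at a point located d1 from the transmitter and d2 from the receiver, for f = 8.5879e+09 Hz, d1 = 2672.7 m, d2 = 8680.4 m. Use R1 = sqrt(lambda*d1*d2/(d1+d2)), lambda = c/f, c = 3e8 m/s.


lambda = c / f = 3.0000e+08 / 8.5879e+09 = 0.03493287 m
R1 = sqrt(0.03493287 * 2672.7 * 8680.4 / (2672.7 + 8680.4)) = 8.449 m

8.449 m


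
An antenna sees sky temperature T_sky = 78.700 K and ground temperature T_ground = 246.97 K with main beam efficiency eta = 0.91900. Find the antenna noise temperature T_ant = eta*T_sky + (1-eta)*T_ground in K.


T_ant = 0.91900 * 78.700 + (1 - 0.91900) * 246.97 = 92.33 K

92.33 K


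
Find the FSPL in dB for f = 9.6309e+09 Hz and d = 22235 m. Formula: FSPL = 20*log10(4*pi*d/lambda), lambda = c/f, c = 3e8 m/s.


lambda = c / f = 3.0000e+08 / 9.6309e+09 = 0.03114974 m
FSPL = 20 * log10(4*pi*22235/0.03114974) = 139.1 dB

139.1 dB


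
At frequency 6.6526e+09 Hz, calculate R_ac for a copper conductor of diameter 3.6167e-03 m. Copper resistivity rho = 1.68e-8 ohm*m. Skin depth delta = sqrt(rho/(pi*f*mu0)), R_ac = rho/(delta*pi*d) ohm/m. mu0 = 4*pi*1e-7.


delta = sqrt(1.68e-8 / (pi * 6.6526e+09 * 4*pi*1e-7)) = 7.997957e-07 m
R_ac = 1.68e-8 / (7.997957e-07 * pi * 3.6167e-03) = 1.849 ohm/m

1.849 ohm/m


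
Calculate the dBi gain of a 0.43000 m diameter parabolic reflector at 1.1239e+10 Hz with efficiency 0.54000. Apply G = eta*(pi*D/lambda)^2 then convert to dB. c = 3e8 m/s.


lambda = c / f = 3.0000e+08 / 1.1239e+10 = 0.02669277 m
G_linear = 0.54000 * (pi * 0.43000 / 0.02669277)^2 = 1383.067
G_dBi = 10 * log10(1383.067) = 31.41 dBi

31.41 dBi


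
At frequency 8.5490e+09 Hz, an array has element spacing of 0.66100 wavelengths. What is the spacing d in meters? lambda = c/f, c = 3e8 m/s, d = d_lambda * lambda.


lambda = c / f = 3.0000e+08 / 8.5490e+09 = 0.03509182 m
d = 0.66100 * 0.03509182 = 0.02320 m

0.02320 m


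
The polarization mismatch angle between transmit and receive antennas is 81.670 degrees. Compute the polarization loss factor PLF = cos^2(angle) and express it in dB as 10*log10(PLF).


PLF_linear = cos^2(81.670 deg) = 0.02098856
PLF_dB = 10 * log10(0.02098856) = -16.78 dB

-16.78 dB


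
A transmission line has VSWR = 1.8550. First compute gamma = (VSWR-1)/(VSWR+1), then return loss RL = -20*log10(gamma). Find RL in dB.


gamma = (1.8550 - 1) / (1.8550 + 1) = 0.2994746
RL = -20 * log10(0.2994746) = 10.47 dB

10.47 dB


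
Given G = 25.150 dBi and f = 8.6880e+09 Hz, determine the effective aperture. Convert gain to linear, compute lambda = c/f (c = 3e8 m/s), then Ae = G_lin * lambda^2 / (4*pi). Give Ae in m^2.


lambda = c / f = 3.0000e+08 / 8.6880e+09 = 0.03453039 m
G_linear = 10^(25.150/10) = 327.3407
Ae = G_linear * lambda^2 / (4*pi) = 327.3407 * 0.03453039^2 / (4*pi) = 0.03106 m^2

0.03106 m^2


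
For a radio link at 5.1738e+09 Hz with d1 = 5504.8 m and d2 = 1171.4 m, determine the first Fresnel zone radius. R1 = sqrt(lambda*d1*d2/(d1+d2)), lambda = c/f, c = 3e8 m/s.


lambda = c / f = 3.0000e+08 / 5.1738e+09 = 0.05798446 m
R1 = sqrt(0.05798446 * 5504.8 * 1171.4 / (5504.8 + 1171.4)) = 7.484 m

7.484 m


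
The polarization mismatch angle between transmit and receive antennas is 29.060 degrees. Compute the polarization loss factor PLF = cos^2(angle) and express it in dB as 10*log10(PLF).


PLF_linear = cos^2(29.060 deg) = 0.7640710
PLF_dB = 10 * log10(0.7640710) = -1.169 dB

-1.169 dB


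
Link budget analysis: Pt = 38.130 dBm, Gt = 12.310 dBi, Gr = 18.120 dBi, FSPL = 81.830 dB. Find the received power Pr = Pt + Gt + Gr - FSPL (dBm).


Pr = 38.130 + 12.310 + 18.120 - 81.830 = -13.27 dBm

-13.27 dBm


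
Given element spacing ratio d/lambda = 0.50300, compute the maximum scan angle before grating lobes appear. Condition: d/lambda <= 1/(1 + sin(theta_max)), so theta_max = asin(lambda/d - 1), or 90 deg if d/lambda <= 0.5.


lambda/d - 1 = 1/0.50300 - 1 = 0.9880716
theta_max = asin(0.9880716) = 81.14 deg

81.14 deg


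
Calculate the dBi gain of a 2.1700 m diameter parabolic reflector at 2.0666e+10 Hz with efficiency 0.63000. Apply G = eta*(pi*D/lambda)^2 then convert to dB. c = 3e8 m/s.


lambda = c / f = 3.0000e+08 / 2.0666e+10 = 0.01451660 m
G_linear = 0.63000 * (pi * 2.1700 / 0.01451660)^2 = 138940.8
G_dBi = 10 * log10(138940.8) = 51.43 dBi

51.43 dBi


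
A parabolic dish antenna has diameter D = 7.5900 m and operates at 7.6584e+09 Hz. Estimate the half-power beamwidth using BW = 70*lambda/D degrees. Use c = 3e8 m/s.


lambda = c / f = 3.0000e+08 / 7.6584e+09 = 0.03917267 m
BW = 70 * 0.03917267 / 7.5900 = 0.3613 deg

0.3613 deg


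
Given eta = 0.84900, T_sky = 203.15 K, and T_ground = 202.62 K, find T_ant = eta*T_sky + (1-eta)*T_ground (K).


T_ant = 0.84900 * 203.15 + (1 - 0.84900) * 202.62 = 203.1 K

203.1 K


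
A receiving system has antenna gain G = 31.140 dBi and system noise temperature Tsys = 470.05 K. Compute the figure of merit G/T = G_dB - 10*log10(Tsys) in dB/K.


G/T = 31.140 - 10*log10(470.05) = 31.140 - 26.72144 = 4.419 dB/K

4.419 dB/K


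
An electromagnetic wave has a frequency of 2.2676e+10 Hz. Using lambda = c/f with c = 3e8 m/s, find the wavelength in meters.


lambda = c / f = 3.0000e+08 / 2.2676e+10 = 0.01323 m

0.01323 m


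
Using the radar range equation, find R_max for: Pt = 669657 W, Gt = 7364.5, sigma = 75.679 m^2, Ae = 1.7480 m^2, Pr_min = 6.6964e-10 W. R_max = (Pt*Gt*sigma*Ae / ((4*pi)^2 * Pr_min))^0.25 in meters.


R^4 = 669657*7364.5*75.679*1.7480 / ((4*pi)^2 * 6.6964e-10) = 6.169520e+18
R_max = 6.169520e+18^0.25 = 49838 m

49838 m


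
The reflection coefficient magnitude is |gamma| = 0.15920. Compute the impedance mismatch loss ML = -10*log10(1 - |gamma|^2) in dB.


ML = -10 * log10(1 - 0.15920^2) = -10 * log10(0.97465536) = 0.1115 dB

0.1115 dB


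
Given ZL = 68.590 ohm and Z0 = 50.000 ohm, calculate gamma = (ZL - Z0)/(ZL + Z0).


gamma = (68.590 - 50.000) / (68.590 + 50.000) = 0.1568

0.1568


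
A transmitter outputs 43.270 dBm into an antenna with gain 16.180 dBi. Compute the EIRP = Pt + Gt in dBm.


EIRP = Pt + Gt = 43.270 + 16.180 = 59.45 dBm

59.45 dBm


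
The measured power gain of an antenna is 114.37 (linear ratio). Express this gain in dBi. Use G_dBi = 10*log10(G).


G_dBi = 10 * log10(114.37) = 20.58 dBi

20.58 dBi


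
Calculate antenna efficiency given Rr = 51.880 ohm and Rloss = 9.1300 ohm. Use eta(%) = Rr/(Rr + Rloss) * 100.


eta = 51.880 / (51.880 + 9.1300) * 100 = 85.04%

85.04%


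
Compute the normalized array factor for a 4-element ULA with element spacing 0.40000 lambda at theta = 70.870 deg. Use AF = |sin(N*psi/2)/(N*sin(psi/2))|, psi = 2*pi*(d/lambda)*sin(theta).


psi = 2*pi*0.40000*sin(70.870 deg) = 2.374485 rad
AF = |sin(4*2.374485/2) / (4*sin(2.374485/2))| = 0.2694

0.2694


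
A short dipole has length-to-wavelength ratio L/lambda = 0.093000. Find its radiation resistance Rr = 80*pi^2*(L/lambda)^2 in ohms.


Rr = 80 * pi^2 * (0.093000)^2 = 80 * 9.869604 * 8.649000e-03 = 6.829 ohm

6.829 ohm


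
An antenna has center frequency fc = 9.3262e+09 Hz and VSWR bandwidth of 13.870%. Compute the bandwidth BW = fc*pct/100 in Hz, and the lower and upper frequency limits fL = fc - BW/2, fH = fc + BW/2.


BW = 9.3262e+09 * 13.870/100 = 1.293544e+09 Hz
fL = 9.3262e+09 - 1.293544e+09/2 = 8.679e+09 Hz
fH = 9.3262e+09 + 1.293544e+09/2 = 9.973e+09 Hz

BW=1.294e+09 Hz, fL=8.679e+09 Hz, fH=9.973e+09 Hz


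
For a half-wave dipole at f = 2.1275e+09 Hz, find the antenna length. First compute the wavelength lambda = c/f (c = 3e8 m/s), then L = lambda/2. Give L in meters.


lambda = c / f = 3.0000e+08 / 2.1275e+09 = 0.1410106 m
L = lambda / 2 = 0.1410106 / 2 = 0.07051 m

0.07051 m


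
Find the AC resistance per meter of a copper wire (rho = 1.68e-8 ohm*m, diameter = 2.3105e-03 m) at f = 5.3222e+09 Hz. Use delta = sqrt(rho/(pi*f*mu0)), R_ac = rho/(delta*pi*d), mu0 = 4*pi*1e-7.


delta = sqrt(1.68e-8 / (pi * 5.3222e+09 * 4*pi*1e-7)) = 8.941887e-07 m
R_ac = 1.68e-8 / (8.941887e-07 * pi * 2.3105e-03) = 2.588 ohm/m

2.588 ohm/m


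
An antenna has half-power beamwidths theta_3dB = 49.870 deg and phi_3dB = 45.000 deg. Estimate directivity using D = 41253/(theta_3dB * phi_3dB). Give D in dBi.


D_linear = 41253 / (49.870 * 45.000) = 18.38246
D_dBi = 10 * log10(18.38246) = 12.64 dBi

12.64 dBi


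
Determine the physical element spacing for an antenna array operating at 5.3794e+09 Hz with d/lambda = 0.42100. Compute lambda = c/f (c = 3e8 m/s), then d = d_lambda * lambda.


lambda = c / f = 3.0000e+08 / 5.3794e+09 = 0.05576830 m
d = 0.42100 * 0.05576830 = 0.02348 m

0.02348 m


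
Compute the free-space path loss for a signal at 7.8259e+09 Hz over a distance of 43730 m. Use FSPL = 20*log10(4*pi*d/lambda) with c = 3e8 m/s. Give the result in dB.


lambda = c / f = 3.0000e+08 / 7.8259e+09 = 0.03833425 m
FSPL = 20 * log10(4*pi*43730/0.03833425) = 143.1 dB

143.1 dB


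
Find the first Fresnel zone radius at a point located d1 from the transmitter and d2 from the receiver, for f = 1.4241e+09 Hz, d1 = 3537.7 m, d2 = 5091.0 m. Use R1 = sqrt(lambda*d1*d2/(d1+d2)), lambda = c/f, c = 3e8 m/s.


lambda = c / f = 3.0000e+08 / 1.4241e+09 = 0.2106594 m
R1 = sqrt(0.2106594 * 3537.7 * 5091.0 / (3537.7 + 5091.0)) = 20.97 m

20.97 m


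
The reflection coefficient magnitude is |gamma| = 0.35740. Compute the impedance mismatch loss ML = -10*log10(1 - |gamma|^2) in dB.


ML = -10 * log10(1 - 0.35740^2) = -10 * log10(0.87226524) = 0.5935 dB

0.5935 dB


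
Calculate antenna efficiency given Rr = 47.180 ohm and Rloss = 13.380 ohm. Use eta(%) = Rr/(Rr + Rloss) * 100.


eta = 47.180 / (47.180 + 13.380) * 100 = 77.91%

77.91%


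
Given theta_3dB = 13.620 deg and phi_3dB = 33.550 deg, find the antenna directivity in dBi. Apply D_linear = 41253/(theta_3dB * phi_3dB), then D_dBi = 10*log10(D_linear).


D_linear = 41253 / (13.620 * 33.550) = 90.27883
D_dBi = 10 * log10(90.27883) = 19.56 dBi

19.56 dBi


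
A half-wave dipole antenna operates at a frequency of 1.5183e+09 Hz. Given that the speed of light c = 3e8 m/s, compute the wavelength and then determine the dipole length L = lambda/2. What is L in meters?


lambda = c / f = 3.0000e+08 / 1.5183e+09 = 0.1975894 m
L = lambda / 2 = 0.1975894 / 2 = 0.09879 m

0.09879 m


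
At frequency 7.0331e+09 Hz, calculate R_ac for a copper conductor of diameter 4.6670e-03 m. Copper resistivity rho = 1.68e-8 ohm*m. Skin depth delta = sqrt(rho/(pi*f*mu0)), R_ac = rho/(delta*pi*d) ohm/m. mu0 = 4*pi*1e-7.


delta = sqrt(1.68e-8 / (pi * 7.0331e+09 * 4*pi*1e-7)) = 7.778599e-07 m
R_ac = 1.68e-8 / (7.778599e-07 * pi * 4.6670e-03) = 1.473 ohm/m

1.473 ohm/m


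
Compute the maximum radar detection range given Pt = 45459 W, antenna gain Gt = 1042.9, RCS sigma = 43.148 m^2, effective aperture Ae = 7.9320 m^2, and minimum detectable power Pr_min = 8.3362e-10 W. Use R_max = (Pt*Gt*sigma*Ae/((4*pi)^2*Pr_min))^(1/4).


R^4 = 45459*1042.9*43.148*7.9320 / ((4*pi)^2 * 8.3362e-10) = 1.232588e+17
R_max = 1.232588e+17^0.25 = 18737 m

18737 m


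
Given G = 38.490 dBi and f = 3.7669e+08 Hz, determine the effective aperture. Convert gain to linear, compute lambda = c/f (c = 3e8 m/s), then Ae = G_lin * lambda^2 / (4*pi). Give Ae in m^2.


lambda = c / f = 3.0000e+08 / 3.7669e+08 = 0.7964108 m
G_linear = 10^(38.490/10) = 7063.176
Ae = G_linear * lambda^2 / (4*pi) = 7063.176 * 0.7964108^2 / (4*pi) = 356.5 m^2

356.5 m^2


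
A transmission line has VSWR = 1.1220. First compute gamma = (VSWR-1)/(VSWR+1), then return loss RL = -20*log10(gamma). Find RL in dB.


gamma = (1.1220 - 1) / (1.1220 + 1) = 0.05749293
RL = -20 * log10(0.05749293) = 24.81 dB

24.81 dB


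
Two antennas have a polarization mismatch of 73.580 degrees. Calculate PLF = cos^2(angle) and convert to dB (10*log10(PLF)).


PLF_linear = cos^2(73.580 deg) = 0.07990589
PLF_dB = 10 * log10(0.07990589) = -10.97 dB

-10.97 dB


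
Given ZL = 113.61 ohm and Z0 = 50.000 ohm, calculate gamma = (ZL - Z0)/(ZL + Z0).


gamma = (113.61 - 50.000) / (113.61 + 50.000) = 0.3888

0.3888
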